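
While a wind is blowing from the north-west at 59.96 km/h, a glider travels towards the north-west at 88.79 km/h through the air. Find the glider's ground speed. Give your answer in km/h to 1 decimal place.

28.8 km/h

Taking east as x and north as y: velocity relative to the air = (-62.784, 62.784) km/h; the air relative to ground = (42.398, -42.398) km/h.
Velocity relative to ground = (-62.784, 62.784) + (42.398, -42.398) = (-20.386, 20.386) km/h.
Speed = |(-20.386, 20.386)| = 28.830 km/h.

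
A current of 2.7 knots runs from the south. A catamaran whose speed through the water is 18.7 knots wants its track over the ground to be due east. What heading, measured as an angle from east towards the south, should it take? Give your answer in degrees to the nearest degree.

The current pushes perpendicular to the desired track; the heading must have a component into the current equal to 2.7 knots: 18.7 sin θ = 2.7.
sin θ = 0.1444, so θ = 8.302°.

8°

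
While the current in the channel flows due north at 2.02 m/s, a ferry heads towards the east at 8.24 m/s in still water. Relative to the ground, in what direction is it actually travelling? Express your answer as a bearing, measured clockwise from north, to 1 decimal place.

076.2°

Taking east as x and north as y: velocity relative to the water = (8.240, 0.000) m/s; the water relative to ground = (0.000, 2.020) m/s.
Velocity relative to ground = (8.240, 0.000) + (0.000, 2.020) = (8.240, 2.020) m/s.
Bearing = atan2(8.24, 2.02) = 76.23° clockwise from north.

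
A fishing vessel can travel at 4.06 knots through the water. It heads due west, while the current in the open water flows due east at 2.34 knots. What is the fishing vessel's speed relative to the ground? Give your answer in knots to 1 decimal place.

Taking east as x and north as y: velocity relative to the water = (-4.060, 0.000) knots; the water relative to ground = (2.340, 0.000) knots.
Velocity relative to ground = (-4.060, 0.000) + (2.340, 0.000) = (-1.720, 0.000) knots.
Speed = |(-1.720, 0.000)| = 1.720 knots.

1.7 knots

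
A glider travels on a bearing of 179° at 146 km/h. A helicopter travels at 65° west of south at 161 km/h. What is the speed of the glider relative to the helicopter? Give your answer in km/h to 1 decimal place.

Taking east as x and north as y: glider velocity = (2.548, -145.978) km/h; helicopter velocity = (-145.916, -68.042) km/h.
Velocity of glider relative to helicopter = (2.548, -145.978) − (-145.916, -68.042) = (148.464, -77.936) km/h.
Magnitude = |(148.464, -77.936)| = 167.677 km/h.

167.7 km/h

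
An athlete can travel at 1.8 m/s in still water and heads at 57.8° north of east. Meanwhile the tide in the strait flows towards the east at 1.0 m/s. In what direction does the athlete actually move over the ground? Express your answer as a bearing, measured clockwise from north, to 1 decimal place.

052.1°

Taking east as x and north as y: velocity relative to the water = (0.959, 1.523) m/s; the water relative to ground = (1.000, 0.000) m/s.
Velocity relative to ground = (0.959, 1.523) + (1.000, 0.000) = (1.959, 1.523) m/s.
Bearing = atan2(1.96, 1.52) = 52.14° clockwise from north.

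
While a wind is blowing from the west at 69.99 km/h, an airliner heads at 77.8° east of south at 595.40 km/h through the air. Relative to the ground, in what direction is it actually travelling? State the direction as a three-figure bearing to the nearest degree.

Taking east as x and north as y: velocity relative to the air = (581.953, -125.823) km/h; the air relative to ground = (69.990, 0.000) km/h.
Velocity relative to ground = (581.953, -125.823) + (69.990, 0.000) = (651.943, -125.823) km/h.
Bearing = atan2(651.94, -125.82) = 100.92° clockwise from north.

101°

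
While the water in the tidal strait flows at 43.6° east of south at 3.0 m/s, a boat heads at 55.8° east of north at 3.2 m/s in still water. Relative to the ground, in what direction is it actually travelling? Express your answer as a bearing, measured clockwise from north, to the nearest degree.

095°

Taking east as x and north as y: velocity relative to the water = (2.647, 1.799) m/s; the water relative to ground = (2.069, -2.173) m/s.
Velocity relative to ground = (2.647, 1.799) + (2.069, -2.173) = (4.716, -0.374) m/s.
Bearing = atan2(4.72, -0.37) = 94.53° clockwise from north.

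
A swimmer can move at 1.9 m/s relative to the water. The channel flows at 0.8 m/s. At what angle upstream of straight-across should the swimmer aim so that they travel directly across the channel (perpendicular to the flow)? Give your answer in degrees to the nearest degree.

To cancel the current, the upstream component of the swimmer's velocity must equal the flow: 1.9 sin θ = 0.8.
sin θ = 0.8 / 1.9 = 0.4211.
θ = arcsin(0.4211) = 24.901°.

25°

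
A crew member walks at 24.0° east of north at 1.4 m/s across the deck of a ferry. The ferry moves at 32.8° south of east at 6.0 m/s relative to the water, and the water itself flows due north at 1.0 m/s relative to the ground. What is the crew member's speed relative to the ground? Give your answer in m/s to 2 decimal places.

In east/north components (m/s): crew member relative to ferry = (0.569, 1.279); ferry relative to water = (5.043, -3.250); water relative to ground = (0.000, 1.000).
Sum = (5.613, -0.971) m/s.
Speed = |(5.613, -0.971)| = 5.696 m/s.

5.70 m/s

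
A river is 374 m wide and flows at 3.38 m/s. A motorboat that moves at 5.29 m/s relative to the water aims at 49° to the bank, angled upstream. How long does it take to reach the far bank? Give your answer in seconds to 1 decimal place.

93.7 s

The component of the motorboat's velocity perpendicular to the bank is 5.29 × sin 49° = 3.992 m/s.
Only the cross-stream component determines the crossing time; the current contributes nothing perpendicular to the bank.
Time = 374 / 3.992 = 93.678 s.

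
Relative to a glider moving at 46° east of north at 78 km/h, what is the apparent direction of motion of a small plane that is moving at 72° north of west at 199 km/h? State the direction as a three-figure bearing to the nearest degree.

Taking east as x and north as y: small plane velocity = (-61.494, 189.260) km/h; glider velocity = (56.109, 54.183) km/h.
Velocity of small plane relative to glider = (-61.494, 189.260) − (56.109, 54.183) = (-117.603, 135.077) km/h.
Bearing = atan2(-117.60, 135.08) = 318.96° clockwise from north.

319°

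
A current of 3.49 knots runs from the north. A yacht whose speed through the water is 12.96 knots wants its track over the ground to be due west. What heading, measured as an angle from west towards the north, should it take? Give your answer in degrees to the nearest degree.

16°

The current pushes perpendicular to the desired track; the heading must have a component into the current equal to 3.49 knots: 12.96 sin θ = 3.49.
sin θ = 0.2693, so θ = 15.622°.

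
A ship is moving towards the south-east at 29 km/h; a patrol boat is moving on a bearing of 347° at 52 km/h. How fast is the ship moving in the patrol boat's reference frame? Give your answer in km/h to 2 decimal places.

Taking east as x and north as y: ship velocity = (20.506, -20.506) km/h; patrol boat velocity = (-11.697, 50.667) km/h.
Velocity of ship relative to patrol boat = (20.506, -20.506) − (-11.697, 50.667) = (32.204, -71.173) km/h.
Magnitude = |(32.204, -71.173)| = 78.120 km/h.

78.12 km/h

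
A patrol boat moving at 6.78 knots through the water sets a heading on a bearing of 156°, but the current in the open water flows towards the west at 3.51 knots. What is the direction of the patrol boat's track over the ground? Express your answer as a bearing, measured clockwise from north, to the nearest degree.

Taking east as x and north as y: velocity relative to the water = (2.758, -6.194) knots; the water relative to ground = (-3.510, 0.000) knots.
Velocity relative to ground = (2.758, -6.194) + (-3.510, 0.000) = (-0.752, -6.194) knots.
Bearing = atan2(-0.75, -6.19) = 186.93° clockwise from north.

187°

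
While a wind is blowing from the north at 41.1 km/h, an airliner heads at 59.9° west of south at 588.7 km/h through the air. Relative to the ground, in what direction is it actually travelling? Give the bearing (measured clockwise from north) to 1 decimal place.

Taking east as x and north as y: velocity relative to the air = (-509.315, -295.239) km/h; the air relative to ground = (0.000, -41.100) km/h.
Velocity relative to ground = (-509.315, -295.239) + (0.000, -41.100) = (-509.315, -336.339) km/h.
Bearing = atan2(-509.31, -336.34) = 236.56° clockwise from north.

236.6°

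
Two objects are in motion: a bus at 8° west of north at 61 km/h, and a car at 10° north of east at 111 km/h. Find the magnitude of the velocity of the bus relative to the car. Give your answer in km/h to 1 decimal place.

Taking east as x and north as y: bus velocity = (-8.490, 60.406) km/h; car velocity = (109.314, 19.275) km/h.
Velocity of bus relative to car = (-8.490, 60.406) − (109.314, 19.275) = (-117.803, 41.131) km/h.
Magnitude = |(-117.803, 41.131)| = 124.777 km/h.

124.8 km/h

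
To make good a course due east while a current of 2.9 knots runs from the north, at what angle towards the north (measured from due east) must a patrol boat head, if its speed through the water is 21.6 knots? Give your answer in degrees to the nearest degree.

8°

The current pushes perpendicular to the desired track; the heading must have a component into the current equal to 2.9 knots: 21.6 sin θ = 2.9.
sin θ = 0.1343, so θ = 7.716°.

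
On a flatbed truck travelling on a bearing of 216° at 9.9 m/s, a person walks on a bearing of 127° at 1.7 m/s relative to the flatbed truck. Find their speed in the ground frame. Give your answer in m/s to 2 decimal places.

10.07 m/s

Taking east as x and north as y: flatbed truck velocity = (-5.819, -8.009) m/s; person velocity relative to flatbed truck = (1.358, -1.023) m/s.
Velocity relative to ground = (-5.819, -8.009) + (1.358, -1.023) = (-4.461, -9.032) m/s.
Speed = |(-4.461, -9.032)| = 10.074 m/s.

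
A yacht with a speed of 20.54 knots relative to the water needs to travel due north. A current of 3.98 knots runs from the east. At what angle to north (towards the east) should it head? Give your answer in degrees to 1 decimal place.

The current pushes perpendicular to the desired track; the heading must have a component into the current equal to 3.98 knots: 20.54 sin θ = 3.98.
sin θ = 0.1938, so θ = 11.173°.

11.2°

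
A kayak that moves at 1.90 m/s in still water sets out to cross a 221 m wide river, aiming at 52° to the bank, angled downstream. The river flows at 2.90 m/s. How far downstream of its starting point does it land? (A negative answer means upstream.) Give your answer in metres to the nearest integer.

601 m

Perpendicular speed = 1.497 m/s; crossing time = 221 / 1.497 = 147.607 s.
Net downstream speed = 4.070 m/s.
Drift = 4.070 × 147.607 = 600.724 m (downstream).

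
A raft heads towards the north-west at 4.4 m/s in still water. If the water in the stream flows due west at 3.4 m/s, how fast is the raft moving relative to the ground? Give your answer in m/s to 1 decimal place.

7.2 m/s

Taking east as x and north as y: velocity relative to the water = (-3.111, 3.111) m/s; the water relative to ground = (-3.400, 0.000) m/s.
Velocity relative to ground = (-3.111, 3.111) + (-3.400, 0.000) = (-6.511, 3.111) m/s.
Speed = |(-6.511, 3.111)| = 7.216 m/s.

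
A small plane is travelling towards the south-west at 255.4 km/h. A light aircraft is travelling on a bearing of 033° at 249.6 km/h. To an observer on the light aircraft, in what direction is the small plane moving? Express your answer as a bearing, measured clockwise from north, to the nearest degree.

219°

Taking east as x and north as y: small plane velocity = (-180.595, -180.595) km/h; light aircraft velocity = (135.942, 209.332) km/h.
Velocity of small plane relative to light aircraft = (-180.595, -180.595) − (135.942, 209.332) = (-316.537, -389.927) km/h.
Bearing = atan2(-316.54, -389.93) = 219.07° clockwise from north.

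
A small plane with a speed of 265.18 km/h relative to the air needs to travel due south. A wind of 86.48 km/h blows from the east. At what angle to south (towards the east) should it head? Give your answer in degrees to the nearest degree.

19°

The wind pushes perpendicular to the desired track; the heading must have a component into the wind equal to 86.48 km/h: 265.18 sin θ = 86.48.
sin θ = 0.3261, so θ = 19.033°.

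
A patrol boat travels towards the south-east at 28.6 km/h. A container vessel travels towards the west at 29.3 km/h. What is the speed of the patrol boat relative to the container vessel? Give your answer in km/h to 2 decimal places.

53.49 km/h

Taking east as x and north as y: patrol boat velocity = (20.223, -20.223) km/h; container vessel velocity = (-29.300, 0.000) km/h.
Velocity of patrol boat relative to container vessel = (20.223, -20.223) − (-29.300, 0.000) = (49.523, -20.223) km/h.
Magnitude = |(49.523, -20.223)| = 53.493 km/h.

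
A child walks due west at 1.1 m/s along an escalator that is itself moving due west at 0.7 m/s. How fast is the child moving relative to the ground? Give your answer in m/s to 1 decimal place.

1.8 m/s

Taking east as x and north as y: escalator velocity = (-0.700, 0.000) m/s; child velocity relative to escalator = (-1.100, 0.000) m/s.
Velocity relative to ground = (-0.700, 0.000) + (-1.100, 0.000) = (-1.800, 0.000) m/s.
Speed = |(-1.800, 0.000)| = 1.800 m/s.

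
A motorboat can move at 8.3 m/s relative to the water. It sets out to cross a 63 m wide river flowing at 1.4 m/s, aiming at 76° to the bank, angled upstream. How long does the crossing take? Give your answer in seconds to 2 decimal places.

The component of the motorboat's velocity perpendicular to the bank is 8.3 × sin 76° = 8.053 m/s.
Only the cross-stream component determines the crossing time; the current contributes nothing perpendicular to the bank.
Time = 63 / 8.053 = 7.823 s.

7.82 s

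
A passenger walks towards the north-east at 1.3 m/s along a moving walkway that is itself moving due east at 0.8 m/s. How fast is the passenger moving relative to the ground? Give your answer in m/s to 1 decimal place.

Taking east as x and north as y: moving walkway velocity = (0.800, 0.000) m/s; passenger velocity relative to moving walkway = (0.919, 0.919) m/s.
Velocity relative to ground = (0.800, 0.000) + (0.919, 0.919) = (1.719, 0.919) m/s.
Speed = |(1.719, 0.919)| = 1.950 m/s.

1.9 m/s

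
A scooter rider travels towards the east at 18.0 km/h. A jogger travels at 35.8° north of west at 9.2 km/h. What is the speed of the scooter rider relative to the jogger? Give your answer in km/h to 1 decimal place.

Taking east as x and north as y: scooter rider velocity = (18.000, 0.000) km/h; jogger velocity = (-7.462, 5.382) km/h.
Velocity of scooter rider relative to jogger = (18.000, 0.000) − (-7.462, 5.382) = (25.462, -5.382) km/h.
Magnitude = |(25.462, -5.382)| = 26.024 km/h.

26.0 km/h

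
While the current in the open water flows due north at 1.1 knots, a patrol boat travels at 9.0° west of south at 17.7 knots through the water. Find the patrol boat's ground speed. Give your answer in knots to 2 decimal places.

16.61 knots

Taking east as x and north as y: velocity relative to the water = (-2.769, -17.482) knots; the water relative to ground = (0.000, 1.100) knots.
Velocity relative to ground = (-2.769, -17.482) + (0.000, 1.100) = (-2.769, -16.382) knots.
Speed = |(-2.769, -16.382)| = 16.614 knots.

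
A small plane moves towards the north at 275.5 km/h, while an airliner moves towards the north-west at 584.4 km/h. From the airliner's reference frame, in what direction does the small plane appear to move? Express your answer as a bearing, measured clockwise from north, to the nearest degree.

108°

Taking east as x and north as y: small plane velocity = (0.000, 275.500) km/h; airliner velocity = (-413.233, 413.233) km/h.
Velocity of small plane relative to airliner = (0.000, 275.500) − (-413.233, 413.233) = (413.233, -137.733) km/h.
Bearing = atan2(413.23, -137.73) = 108.43° clockwise from north.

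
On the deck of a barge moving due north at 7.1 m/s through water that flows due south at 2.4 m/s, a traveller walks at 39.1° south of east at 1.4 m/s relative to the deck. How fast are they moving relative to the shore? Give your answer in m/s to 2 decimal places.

3.97 m/s

In east/north components (m/s): traveller relative to barge = (1.086, -0.883); barge relative to water = (0.000, 7.100); water relative to ground = (0.000, -2.400).
Sum = (1.086, 3.817) m/s.
Speed = |(1.086, 3.817)| = 3.969 m/s.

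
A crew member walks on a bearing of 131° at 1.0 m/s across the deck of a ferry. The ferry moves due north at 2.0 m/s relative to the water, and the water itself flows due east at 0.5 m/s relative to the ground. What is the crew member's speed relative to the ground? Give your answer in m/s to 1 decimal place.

In east/north components (m/s): crew member relative to ferry = (0.755, -0.656); ferry relative to water = (0.000, 2.000); water relative to ground = (0.500, 0.000).
Sum = (1.255, 1.344) m/s.
Speed = |(1.255, 1.344)| = 1.839 m/s.

1.8 m/s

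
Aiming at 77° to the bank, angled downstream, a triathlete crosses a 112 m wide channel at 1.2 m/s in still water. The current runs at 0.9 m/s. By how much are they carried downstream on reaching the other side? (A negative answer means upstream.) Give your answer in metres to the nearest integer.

112 m

Perpendicular speed = 1.169 m/s; crossing time = 112 / 1.169 = 95.788 s.
Net downstream speed = 1.170 m/s.
Drift = 1.170 × 95.788 = 112.067 m (downstream).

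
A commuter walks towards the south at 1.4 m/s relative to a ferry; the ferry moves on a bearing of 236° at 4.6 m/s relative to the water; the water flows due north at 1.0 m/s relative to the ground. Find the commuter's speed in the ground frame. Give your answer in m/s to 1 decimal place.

4.8 m/s

In east/north components (m/s): commuter relative to ferry = (0.000, -1.400); ferry relative to water = (-3.814, -2.572); water relative to ground = (0.000, 1.000).
Sum = (-3.814, -2.972) m/s.
Speed = |(-3.814, -2.972)| = 4.835 m/s.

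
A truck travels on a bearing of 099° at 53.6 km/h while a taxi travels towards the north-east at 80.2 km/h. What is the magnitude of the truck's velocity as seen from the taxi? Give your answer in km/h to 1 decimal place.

65.2 km/h

Taking east as x and north as y: truck velocity = (52.940, -8.385) km/h; taxi velocity = (56.710, 56.710) km/h.
Velocity of truck relative to taxi = (52.940, -8.385) − (56.710, 56.710) = (-3.770, -65.095) km/h.
Magnitude = |(-3.770, -65.095)| = 65.204 km/h.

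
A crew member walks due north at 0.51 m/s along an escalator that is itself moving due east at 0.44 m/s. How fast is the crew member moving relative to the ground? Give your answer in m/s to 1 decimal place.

0.7 m/s

Taking east as x and north as y: escalator velocity = (0.440, 0.000) m/s; crew member velocity relative to escalator = (0.000, 0.510) m/s.
Velocity relative to ground = (0.440, 0.000) + (0.000, 0.510) = (0.440, 0.510) m/s.
Speed = |(0.440, 0.510)| = 0.674 m/s.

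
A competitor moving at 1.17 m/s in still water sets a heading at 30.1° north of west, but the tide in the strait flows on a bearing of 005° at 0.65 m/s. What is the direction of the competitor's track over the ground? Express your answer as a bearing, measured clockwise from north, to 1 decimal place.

322.3°

Taking east as x and north as y: velocity relative to the water = (-1.012, 0.587) m/s; the water relative to ground = (0.057, 0.648) m/s.
Velocity relative to ground = (-1.012, 0.587) + (0.057, 0.648) = (-0.956, 1.234) m/s.
Bearing = atan2(-0.96, 1.23) = 322.25° clockwise from north.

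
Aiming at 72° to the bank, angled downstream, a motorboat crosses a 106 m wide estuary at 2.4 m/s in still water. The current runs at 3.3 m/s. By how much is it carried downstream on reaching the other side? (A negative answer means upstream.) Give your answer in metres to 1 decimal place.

187.7 m

Perpendicular speed = 2.283 m/s; crossing time = 106 / 2.283 = 46.440 s.
Net downstream speed = 4.042 m/s.
Drift = 4.042 × 46.440 = 187.692 m (downstream).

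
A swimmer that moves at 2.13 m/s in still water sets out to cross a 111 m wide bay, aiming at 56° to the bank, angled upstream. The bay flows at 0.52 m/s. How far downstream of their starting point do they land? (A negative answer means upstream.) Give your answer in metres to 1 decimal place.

-42.2 m

Perpendicular speed = 1.766 m/s; crossing time = 111 / 1.766 = 62.859 s.
Net downstream speed = -0.671 m/s.
Drift = -0.671 × 62.859 = -42.184 m (upstream).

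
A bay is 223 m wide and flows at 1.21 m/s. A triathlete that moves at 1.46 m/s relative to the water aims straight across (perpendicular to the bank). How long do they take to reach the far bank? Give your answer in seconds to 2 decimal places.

152.74 s

The component of the triathlete's velocity perpendicular to the bank is 1.46 m/s.
Only the cross-stream component determines the crossing time; the current contributes nothing perpendicular to the bank.
Time = 223 / 1.460 = 152.740 s.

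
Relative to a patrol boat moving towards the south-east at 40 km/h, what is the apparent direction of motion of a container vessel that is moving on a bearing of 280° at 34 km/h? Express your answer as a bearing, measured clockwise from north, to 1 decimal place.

Taking east as x and north as y: container vessel velocity = (-33.483, 5.904) km/h; patrol boat velocity = (28.284, -28.284) km/h.
Velocity of container vessel relative to patrol boat = (-33.483, 5.904) − (28.284, -28.284) = (-61.768, 34.188) km/h.
Bearing = atan2(-61.77, 34.19) = 298.96° clockwise from north.

299.0°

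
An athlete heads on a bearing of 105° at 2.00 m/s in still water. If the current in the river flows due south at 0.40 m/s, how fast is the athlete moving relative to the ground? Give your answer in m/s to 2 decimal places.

2.14 m/s

Taking east as x and north as y: velocity relative to the water = (1.932, -0.518) m/s; the water relative to ground = (0.000, -0.400) m/s.
Velocity relative to ground = (1.932, -0.518) + (0.000, -0.400) = (1.932, -0.918) m/s.
Speed = |(1.932, -0.918)| = 2.139 m/s.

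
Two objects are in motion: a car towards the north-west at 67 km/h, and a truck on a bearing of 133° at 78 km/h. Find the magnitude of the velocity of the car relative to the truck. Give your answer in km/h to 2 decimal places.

Taking east as x and north as y: car velocity = (-47.376, 47.376) km/h; truck velocity = (57.046, -53.196) km/h.
Velocity of car relative to truck = (-47.376, 47.376) − (57.046, -53.196) = (-104.422, 100.572) km/h.
Magnitude = |(-104.422, 100.572)| = 144.978 km/h.

144.98 km/h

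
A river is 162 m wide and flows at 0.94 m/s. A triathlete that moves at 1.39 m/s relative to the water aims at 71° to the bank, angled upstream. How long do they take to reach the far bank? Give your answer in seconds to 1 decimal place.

123.3 s

The component of the triathlete's velocity perpendicular to the bank is 1.39 × sin 71° = 1.314 m/s.
The flow acts along the bank and has no component across it.
Time = 162 / 1.314 = 123.262 s.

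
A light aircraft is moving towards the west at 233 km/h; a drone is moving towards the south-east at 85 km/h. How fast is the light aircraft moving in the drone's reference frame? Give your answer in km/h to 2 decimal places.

Taking east as x and north as y: light aircraft velocity = (-233.000, 0.000) km/h; drone velocity = (60.104, -60.104) km/h.
Velocity of light aircraft relative to drone = (-233.000, 0.000) − (60.104, -60.104) = (-293.104, 60.104) km/h.
Magnitude = |(-293.104, 60.104)| = 299.203 km/h.

299.20 km/h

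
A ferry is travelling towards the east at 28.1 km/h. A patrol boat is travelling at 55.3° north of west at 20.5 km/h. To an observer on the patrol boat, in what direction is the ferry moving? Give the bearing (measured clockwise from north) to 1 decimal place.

Taking east as x and north as y: ferry velocity = (28.100, 0.000) km/h; patrol boat velocity = (-11.670, 16.854) km/h.
Velocity of ferry relative to patrol boat = (28.100, 0.000) − (-11.670, 16.854) = (39.770, -16.854) km/h.
Bearing = atan2(39.77, -16.85) = 112.97° clockwise from north.

113.0°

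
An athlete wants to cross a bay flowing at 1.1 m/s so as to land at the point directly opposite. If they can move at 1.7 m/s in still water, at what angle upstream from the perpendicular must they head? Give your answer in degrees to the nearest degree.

To cancel the current, the upstream component of the athlete's velocity must equal the flow: 1.7 sin θ = 1.1.
sin θ = 1.1 / 1.7 = 0.6471.
θ = arcsin(0.6471) = 40.320°.

40°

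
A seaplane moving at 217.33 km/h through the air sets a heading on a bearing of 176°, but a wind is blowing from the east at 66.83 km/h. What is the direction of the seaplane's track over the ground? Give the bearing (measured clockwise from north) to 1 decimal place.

193.4°

Taking east as x and north as y: velocity relative to the air = (15.160, -216.801) km/h; the air relative to ground = (-66.830, 0.000) km/h.
Velocity relative to ground = (15.160, -216.801) + (-66.830, 0.000) = (-51.670, -216.801) km/h.
Bearing = atan2(-51.67, -216.80) = 193.41° clockwise from north.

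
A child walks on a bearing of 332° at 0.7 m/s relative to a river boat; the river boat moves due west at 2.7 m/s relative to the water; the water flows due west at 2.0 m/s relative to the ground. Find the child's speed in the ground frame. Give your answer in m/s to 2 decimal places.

5.07 m/s

In east/north components (m/s): child relative to river boat = (-0.329, 0.618); river boat relative to water = (-2.700, 0.000); water relative to ground = (-2.000, 0.000).
Sum = (-5.029, 0.618) m/s.
Speed = |(-5.029, 0.618)| = 5.066 m/s.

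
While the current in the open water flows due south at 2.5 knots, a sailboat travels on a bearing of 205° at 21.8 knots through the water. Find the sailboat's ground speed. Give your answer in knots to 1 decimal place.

24.1 knots

Taking east as x and north as y: velocity relative to the water = (-9.213, -19.758) knots; the water relative to ground = (0.000, -2.500) knots.
Velocity relative to ground = (-9.213, -19.758) + (0.000, -2.500) = (-9.213, -22.258) knots.
Speed = |(-9.213, -22.258)| = 24.089 knots.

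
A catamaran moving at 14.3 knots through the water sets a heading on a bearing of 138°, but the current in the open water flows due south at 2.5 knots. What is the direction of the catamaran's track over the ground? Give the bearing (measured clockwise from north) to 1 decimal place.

Taking east as x and north as y: velocity relative to the water = (9.569, -10.627) knots; the water relative to ground = (0.000, -2.500) knots.
Velocity relative to ground = (9.569, -10.627) + (0.000, -2.500) = (9.569, -13.127) knots.
Bearing = atan2(9.57, -13.13) = 143.91° clockwise from north.

143.9°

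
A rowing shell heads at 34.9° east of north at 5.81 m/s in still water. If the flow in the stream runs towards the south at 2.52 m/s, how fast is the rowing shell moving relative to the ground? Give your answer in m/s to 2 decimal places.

4.01 m/s

Taking east as x and north as y: velocity relative to the water = (3.324, 4.765) m/s; the water relative to ground = (0.000, -2.520) m/s.
Velocity relative to ground = (3.324, 4.765) + (0.000, -2.520) = (3.324, 2.245) m/s.
Speed = |(3.324, 2.245)| = 4.011 m/s.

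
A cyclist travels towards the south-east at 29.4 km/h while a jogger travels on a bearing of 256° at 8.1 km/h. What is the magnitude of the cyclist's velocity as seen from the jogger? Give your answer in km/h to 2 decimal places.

Taking east as x and north as y: cyclist velocity = (20.789, -20.789) km/h; jogger velocity = (-7.859, -1.960) km/h.
Velocity of cyclist relative to jogger = (20.789, -20.789) − (-7.859, -1.960) = (28.648, -18.829) km/h.
Magnitude = |(28.648, -18.829)| = 34.282 km/h.

34.28 km/h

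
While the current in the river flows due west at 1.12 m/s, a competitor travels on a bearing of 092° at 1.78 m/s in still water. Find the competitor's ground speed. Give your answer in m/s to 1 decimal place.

Taking east as x and north as y: velocity relative to the water = (1.779, -0.062) m/s; the water relative to ground = (-1.120, 0.000) m/s.
Velocity relative to ground = (1.779, -0.062) + (-1.120, 0.000) = (0.659, -0.062) m/s.
Speed = |(0.659, -0.062)| = 0.662 m/s.

0.7 m/s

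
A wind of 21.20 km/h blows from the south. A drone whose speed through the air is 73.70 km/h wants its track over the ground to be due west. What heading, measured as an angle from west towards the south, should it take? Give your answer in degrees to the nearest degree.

The wind pushes perpendicular to the desired track; the heading must have a component into the wind equal to 21.20 km/h: 73.70 sin θ = 21.20.
sin θ = 0.2877, so θ = 16.717°.

17°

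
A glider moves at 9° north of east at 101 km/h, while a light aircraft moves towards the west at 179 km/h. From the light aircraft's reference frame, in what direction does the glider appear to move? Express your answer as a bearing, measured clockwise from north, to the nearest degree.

087°

Taking east as x and north as y: glider velocity = (99.757, 15.800) km/h; light aircraft velocity = (-179.000, 0.000) km/h.
Velocity of glider relative to light aircraft = (99.757, 15.800) − (-179.000, 0.000) = (278.757, 15.800) km/h.
Bearing = atan2(278.76, 15.80) = 86.76° clockwise from north.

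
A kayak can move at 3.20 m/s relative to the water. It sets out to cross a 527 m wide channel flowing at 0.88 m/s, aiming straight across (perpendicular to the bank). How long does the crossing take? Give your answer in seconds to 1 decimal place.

The component of the kayak's velocity perpendicular to the bank is 3.20 m/s.
The current is parallel to the bank, so it does not affect the crossing time.
Time = 527 / 3.200 = 164.688 s.

164.7 s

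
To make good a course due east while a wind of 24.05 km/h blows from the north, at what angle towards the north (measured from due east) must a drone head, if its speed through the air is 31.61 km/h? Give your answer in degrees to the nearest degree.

50°

The wind pushes perpendicular to the desired track; the heading must have a component into the wind equal to 24.05 km/h: 31.61 sin θ = 24.05.
sin θ = 0.7608, so θ = 49.538°.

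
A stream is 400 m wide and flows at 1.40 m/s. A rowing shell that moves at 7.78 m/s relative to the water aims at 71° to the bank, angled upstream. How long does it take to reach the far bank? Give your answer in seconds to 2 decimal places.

54.38 s

The component of the rowing shell's velocity perpendicular to the bank is 7.78 × sin 71° = 7.356 m/s.
The current is parallel to the bank, so it does not affect the crossing time.
Time = 400 / 7.356 = 54.376 s.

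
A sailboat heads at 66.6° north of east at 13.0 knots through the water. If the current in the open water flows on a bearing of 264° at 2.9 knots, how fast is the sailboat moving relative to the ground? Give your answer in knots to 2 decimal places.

11.85 knots

Taking east as x and north as y: velocity relative to the water = (5.163, 11.931) knots; the water relative to ground = (-2.884, -0.303) knots.
Velocity relative to ground = (5.163, 11.931) + (-2.884, -0.303) = (2.279, 11.628) knots.
Speed = |(2.279, 11.628)| = 11.849 knots.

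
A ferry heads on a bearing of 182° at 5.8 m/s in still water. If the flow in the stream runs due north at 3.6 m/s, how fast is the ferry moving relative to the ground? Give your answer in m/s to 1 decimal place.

Taking east as x and north as y: velocity relative to the water = (-0.202, -5.796) m/s; the water relative to ground = (0.000, 3.600) m/s.
Velocity relative to ground = (-0.202, -5.796) + (0.000, 3.600) = (-0.202, -2.196) m/s.
Speed = |(-0.202, -2.196)| = 2.206 m/s.

2.2 m/s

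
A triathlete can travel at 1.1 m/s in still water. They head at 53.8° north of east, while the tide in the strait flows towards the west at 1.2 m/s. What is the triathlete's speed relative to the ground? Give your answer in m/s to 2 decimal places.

Taking east as x and north as y: velocity relative to the water = (0.650, 0.888) m/s; the water relative to ground = (-1.200, 0.000) m/s.
Velocity relative to ground = (0.650, 0.888) + (-1.200, 0.000) = (-0.550, 0.888) m/s.
Speed = |(-0.550, 0.888)| = 1.044 m/s.

1.04 m/s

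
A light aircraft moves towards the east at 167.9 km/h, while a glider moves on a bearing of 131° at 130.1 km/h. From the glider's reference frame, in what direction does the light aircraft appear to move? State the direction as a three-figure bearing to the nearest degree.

Taking east as x and north as y: light aircraft velocity = (167.900, 0.000) km/h; glider velocity = (98.188, -85.353) km/h.
Velocity of light aircraft relative to glider = (167.900, 0.000) − (98.188, -85.353) = (69.712, 85.353) km/h.
Bearing = atan2(69.71, 85.35) = 39.24° clockwise from north.

039°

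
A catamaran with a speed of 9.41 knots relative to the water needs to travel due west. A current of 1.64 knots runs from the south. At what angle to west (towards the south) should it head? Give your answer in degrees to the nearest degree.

10°

The current pushes perpendicular to the desired track; the heading must have a component into the current equal to 1.64 knots: 9.41 sin θ = 1.64.
sin θ = 0.1743, so θ = 10.037°.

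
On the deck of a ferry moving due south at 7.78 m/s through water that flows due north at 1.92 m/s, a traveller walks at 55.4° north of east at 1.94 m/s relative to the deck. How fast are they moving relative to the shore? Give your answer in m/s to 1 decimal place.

4.4 m/s

In east/north components (m/s): traveller relative to ferry = (1.102, 1.597); ferry relative to water = (0.000, -7.780); water relative to ground = (0.000, 1.920).
Sum = (1.102, -4.263) m/s.
Speed = |(1.102, -4.263)| = 4.403 m/s.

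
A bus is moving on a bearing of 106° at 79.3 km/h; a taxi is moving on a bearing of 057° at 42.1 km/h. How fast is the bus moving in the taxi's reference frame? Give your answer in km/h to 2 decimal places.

60.67 km/h

Taking east as x and north as y: bus velocity = (76.228, -21.858) km/h; taxi velocity = (35.308, 22.929) km/h.
Velocity of bus relative to taxi = (76.228, -21.858) − (35.308, 22.929) = (40.920, -44.787) km/h.
Magnitude = |(40.920, -44.787)| = 60.666 km/h.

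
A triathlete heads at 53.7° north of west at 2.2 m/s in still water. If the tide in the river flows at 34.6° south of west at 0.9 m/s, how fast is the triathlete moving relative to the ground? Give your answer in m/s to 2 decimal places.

Taking east as x and north as y: velocity relative to the water = (-1.302, 1.773) m/s; the water relative to ground = (-0.741, -0.511) m/s.
Velocity relative to ground = (-1.302, 1.773) + (-0.741, -0.511) = (-2.043, 1.262) m/s.
Speed = |(-2.043, 1.262)| = 2.402 m/s.

2.40 m/s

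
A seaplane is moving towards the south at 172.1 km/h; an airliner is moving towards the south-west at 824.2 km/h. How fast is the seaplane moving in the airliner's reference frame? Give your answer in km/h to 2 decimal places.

Taking east as x and north as y: seaplane velocity = (0.000, -172.100) km/h; airliner velocity = (-582.797, -582.797) km/h.
Velocity of seaplane relative to airliner = (0.000, -172.100) − (-582.797, -582.797) = (582.797, 410.697) km/h.
Magnitude = |(582.797, 410.697)| = 712.969 km/h.

712.97 km/h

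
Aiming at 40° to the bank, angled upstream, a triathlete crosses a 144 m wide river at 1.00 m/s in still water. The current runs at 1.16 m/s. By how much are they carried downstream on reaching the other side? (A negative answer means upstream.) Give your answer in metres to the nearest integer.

Perpendicular speed = 0.643 m/s; crossing time = 144 / 0.643 = 224.024 s.
Net downstream speed = 0.394 m/s.
Drift = 0.394 × 224.024 = 88.256 m (downstream).

88 m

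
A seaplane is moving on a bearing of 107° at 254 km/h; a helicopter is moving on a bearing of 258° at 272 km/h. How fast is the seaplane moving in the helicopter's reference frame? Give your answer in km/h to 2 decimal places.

Taking east as x and north as y: seaplane velocity = (242.901, -74.262) km/h; helicopter velocity = (-266.056, -56.552) km/h.
Velocity of seaplane relative to helicopter = (242.901, -74.262) − (-266.056, -56.552) = (508.958, -17.710) km/h.
Magnitude = |(508.958, -17.710)| = 509.266 km/h.

509.27 km/h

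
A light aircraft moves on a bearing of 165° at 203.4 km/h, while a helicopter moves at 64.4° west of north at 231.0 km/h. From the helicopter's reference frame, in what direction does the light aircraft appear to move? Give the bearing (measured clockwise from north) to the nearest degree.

Taking east as x and north as y: light aircraft velocity = (52.644, -196.469) km/h; helicopter velocity = (-208.323, 99.812) km/h.
Velocity of light aircraft relative to helicopter = (52.644, -196.469) − (-208.323, 99.812) = (260.967, -296.281) km/h.
Bearing = atan2(260.97, -296.28) = 138.63° clockwise from north.

139°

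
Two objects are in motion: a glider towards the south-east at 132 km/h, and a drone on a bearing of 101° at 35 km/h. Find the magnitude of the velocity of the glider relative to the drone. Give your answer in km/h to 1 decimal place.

Taking east as x and north as y: glider velocity = (93.338, -93.338) km/h; drone velocity = (34.357, -6.678) km/h.
Velocity of glider relative to drone = (93.338, -93.338) − (34.357, -6.678) = (58.981, -86.660) km/h.
Magnitude = |(58.981, -86.660)| = 104.827 km/h.

104.8 km/h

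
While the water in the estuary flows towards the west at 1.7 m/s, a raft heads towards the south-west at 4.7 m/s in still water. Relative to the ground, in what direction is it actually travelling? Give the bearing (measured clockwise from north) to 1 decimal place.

Taking east as x and north as y: velocity relative to the water = (-3.323, -3.323) m/s; the water relative to ground = (-1.700, 0.000) m/s.
Velocity relative to ground = (-3.323, -3.323) + (-1.700, 0.000) = (-5.023, -3.323) m/s.
Bearing = atan2(-5.02, -3.32) = 236.51° clockwise from north.

236.5°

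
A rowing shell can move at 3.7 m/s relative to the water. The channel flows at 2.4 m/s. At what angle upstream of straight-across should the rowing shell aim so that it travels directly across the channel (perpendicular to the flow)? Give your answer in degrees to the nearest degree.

To cancel the current, the upstream component of the rowing shell's velocity must equal the flow: 3.7 sin θ = 2.4.
sin θ = 2.4 / 3.7 = 0.6486.
θ = arcsin(0.6486) = 40.440°.

40°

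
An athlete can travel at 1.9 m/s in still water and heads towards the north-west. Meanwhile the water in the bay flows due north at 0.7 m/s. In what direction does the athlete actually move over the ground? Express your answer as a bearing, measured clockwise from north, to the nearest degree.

327°

Taking east as x and north as y: velocity relative to the water = (-1.344, 1.344) m/s; the water relative to ground = (0.000, 0.700) m/s.
Velocity relative to ground = (-1.344, 1.344) + (0.000, 0.700) = (-1.344, 2.044) m/s.
Bearing = atan2(-1.34, 2.04) = 326.68° clockwise from north.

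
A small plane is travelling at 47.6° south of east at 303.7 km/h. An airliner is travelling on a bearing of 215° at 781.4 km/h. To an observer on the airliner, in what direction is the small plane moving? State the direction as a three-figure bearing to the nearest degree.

Taking east as x and north as y: small plane velocity = (204.786, -224.269) km/h; airliner velocity = (-448.193, -640.085) km/h.
Velocity of small plane relative to airliner = (204.786, -224.269) − (-448.193, -640.085) = (652.978, 415.817) km/h.
Bearing = atan2(652.98, 415.82) = 57.51° clockwise from north.

058°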